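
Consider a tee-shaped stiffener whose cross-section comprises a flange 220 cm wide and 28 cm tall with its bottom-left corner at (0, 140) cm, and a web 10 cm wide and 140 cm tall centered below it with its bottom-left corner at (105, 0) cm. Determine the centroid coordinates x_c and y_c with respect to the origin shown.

x_c = 110.00 cm, y_c = 138.44 cm

web: A = 10 × 140 = 1400.00, centroid at (110.00, 70.00).
flange: A = 220 × 28 = 6160.00, centroid at (110.00, 154.00).
ΣA = 7560.00 cm²
ΣAx_c = (1400.00)(110.00) + (6160.00)(110.00) = 831600.00 cm³
ΣAy_c = (1400.00)(70.00) + (6160.00)(154.00) = 1046640.00 cm³
x_c = 831600.00 / 7560.00 = 110.00 cm
y_c = 1046640.00 / 7560.00 = 138.44 cm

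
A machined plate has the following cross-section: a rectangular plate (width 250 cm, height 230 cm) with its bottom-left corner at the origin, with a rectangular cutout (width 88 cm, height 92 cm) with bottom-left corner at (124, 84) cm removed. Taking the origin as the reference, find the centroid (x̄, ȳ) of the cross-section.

x̄ = 117.95 cm, ȳ = 112.54 cm

plate: A = 250 × 230 = 57500.00, centroid at (125.00, 115.00).
hole: A = −(88 × 92) = -8096.00, centroid at (168.00, 130.00).
ΣA = 49404.00 cm²
ΣAx̄ = (57500.00)(125.00) + (-8096.00)(168.00) = 5827372.00 cm³
ΣAȳ = (57500.00)(115.00) + (-8096.00)(130.00) = 5560020.00 cm³
x̄ = 5827372.00 / 49404.00 = 117.95 cm
ȳ = 5560020.00 / 49404.00 = 112.54 cm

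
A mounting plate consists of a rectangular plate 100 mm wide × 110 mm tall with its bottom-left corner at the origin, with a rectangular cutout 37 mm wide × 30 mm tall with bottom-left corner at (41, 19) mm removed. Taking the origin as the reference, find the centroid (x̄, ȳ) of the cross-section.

Part | A | x̄ᵢ | ȳᵢ | A·x̄ᵢ | A·ȳᵢ
plate | 11000.00 | 50.00 | 55.00 | 550000.00 | 605000.00
hole | -1110.00 | 59.50 | 34.00 | -66045.00 | -37740.00
Σ | 9890.00 |  |  | 483955.00 | 567260.00
x̄ = 483955.00 / 9890.00 = 48.93 mm
ȳ = 567260.00 / 9890.00 = 57.36 mm

x̄ = 48.93 mm, ȳ = 57.36 mm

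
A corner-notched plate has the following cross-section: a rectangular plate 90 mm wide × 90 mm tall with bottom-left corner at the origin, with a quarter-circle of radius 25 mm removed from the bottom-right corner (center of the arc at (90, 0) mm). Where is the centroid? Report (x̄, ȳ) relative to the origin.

x̄ = 42.78 mm, ȳ = 47.22 mm

plate: A = 90 × 90 = 8100.00, centroid at (45.00, 45.00).
removed quarter-circle: A = −¼π·25² = -490.87, centroid at (79.39, 10.61).
ΣA = 7609.13 mm², ΣAx̄ = 325529.69 mm³, ΣAȳ = 359291.67 mm³.
x̄ = 325529.69/7609.13 = 42.78 mm; ȳ = 359291.67/7609.13 = 47.22 mm.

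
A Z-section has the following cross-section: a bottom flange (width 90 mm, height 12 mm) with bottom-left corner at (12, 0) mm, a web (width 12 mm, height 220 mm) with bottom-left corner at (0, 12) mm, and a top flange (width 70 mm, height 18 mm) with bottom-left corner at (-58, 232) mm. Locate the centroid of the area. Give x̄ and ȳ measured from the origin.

bottom flange: A = 90 × 12 = 1080.00, centroid at (57.00, 6.00).
web: A = 12 × 220 = 2640.00, centroid at (6.00, 122.00).
top flange: A = 70 × 18 = 1260.00, centroid at (-23.00, 241.00).
ΣA = 4980.00 mm², ΣAx̄ = 48420.00 mm³, ΣAȳ = 632220.00 mm³.
x̄ = 48420.00/4980.00 = 9.72 mm; ȳ = 632220.00/4980.00 = 126.95 mm.

x̄ = 9.72 mm, ȳ = 126.95 mm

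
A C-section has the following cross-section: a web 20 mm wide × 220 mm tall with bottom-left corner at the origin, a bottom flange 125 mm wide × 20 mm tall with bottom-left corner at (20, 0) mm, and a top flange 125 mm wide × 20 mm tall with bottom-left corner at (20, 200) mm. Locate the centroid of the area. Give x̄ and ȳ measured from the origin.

web: A = 20 × 220 = 4400.00, centroid at (10.00, 110.00).
bottom flange: A = 125 × 20 = 2500.00, centroid at (82.50, 10.00).
top flange: A = 125 × 20 = 2500.00, centroid at (82.50, 210.00).
ΣA = 9400.00 mm², ΣAx̄ = 456500.00 mm³, ΣAȳ = 1034000.00 mm³.
x̄ = 456500.00/9400.00 = 48.56 mm; ȳ = 1034000.00/9400.00 = 110.00 mm.

x̄ = 48.56 mm, ȳ = 110.00 mm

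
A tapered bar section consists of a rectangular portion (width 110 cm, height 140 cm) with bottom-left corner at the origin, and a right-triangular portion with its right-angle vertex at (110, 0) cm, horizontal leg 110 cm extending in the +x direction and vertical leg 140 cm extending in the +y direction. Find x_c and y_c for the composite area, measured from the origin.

x_c = 85.56 cm, y_c = 62.22 cm

rectangular portion: A = 110 × 140 = 15400.00, centroid at (55.00, 70.00).
triangular portion: A = ½·110·140 = 7700.00, centroid at (146.67, 46.67).
ΣA = 23100.00 cm²
ΣAx_c = (15400.00)(55.00) + (7700.00)(146.67) = 1976333.33 cm³
ΣAy_c = (15400.00)(70.00) + (7700.00)(46.67) = 1437333.33 cm³
x_c = 1976333.33 / 23100.00 = 85.56 cm
y_c = 1437333.33 / 23100.00 = 62.22 cm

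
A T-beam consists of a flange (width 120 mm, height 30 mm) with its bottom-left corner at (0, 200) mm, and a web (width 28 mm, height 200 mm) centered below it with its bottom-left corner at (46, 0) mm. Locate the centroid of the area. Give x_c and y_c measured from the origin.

web: A = 28 × 200 = 5600.00, centroid at (60.00, 100.00).
flange: A = 120 × 30 = 3600.00, centroid at (60.00, 215.00).
ΣA = 9200.00 mm², ΣAx_c = 552000.00 mm³, ΣAy_c = 1334000.00 mm³.
x_c = 552000.00/9200.00 = 60.00 mm; y_c = 1334000.00/9200.00 = 145.00 mm.

x_c = 60.00 mm, y_c = 145.00 mm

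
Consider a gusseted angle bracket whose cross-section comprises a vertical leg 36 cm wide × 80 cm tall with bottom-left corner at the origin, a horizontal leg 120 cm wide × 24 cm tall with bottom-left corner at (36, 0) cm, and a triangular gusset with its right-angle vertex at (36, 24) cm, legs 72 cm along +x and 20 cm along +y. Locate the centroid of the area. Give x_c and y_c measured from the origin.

vertical leg: A = 36 × 80 = 2880.00, centroid at (18.00, 40.00).
horizontal leg: A = 120 × 24 = 2880.00, centroid at (96.00, 12.00).
gusset: A = ½·72·20 = 720.00, centroid at (60.00, 30.67).
ΣA = 6480.00 cm²
ΣAx_c = (2880.00)(18.00) + (2880.00)(96.00) + (720.00)(60.00) = 371520.00 cm³
ΣAy_c = (2880.00)(40.00) + (2880.00)(12.00) + (720.00)(30.67) = 171840.00 cm³
x_c = 371520.00 / 6480.00 = 57.33 cm
y_c = 171840.00 / 6480.00 = 26.52 cm

x_c = 57.33 cm, y_c = 26.52 cm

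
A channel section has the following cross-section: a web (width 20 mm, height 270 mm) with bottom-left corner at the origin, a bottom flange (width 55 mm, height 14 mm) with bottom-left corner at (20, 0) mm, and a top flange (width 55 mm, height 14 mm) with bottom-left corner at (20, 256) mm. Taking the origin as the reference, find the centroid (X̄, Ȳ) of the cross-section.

web: A = 20 × 270 = 5400.00, centroid at (10.00, 135.00).
bottom flange: A = 55 × 14 = 770.00, centroid at (47.50, 7.00).
top flange: A = 55 × 14 = 770.00, centroid at (47.50, 263.00).
ΣA = 6940.00 mm²
ΣAX̄ = (5400.00)(10.00) + (770.00)(47.50) + (770.00)(47.50) = 127150.00 mm³
ΣAȲ = (5400.00)(135.00) + (770.00)(7.00) + (770.00)(263.00) = 936900.00 mm³
X̄ = 127150.00 / 6940.00 = 18.32 mm
Ȳ = 936900.00 / 6940.00 = 135.00 mm

X̄ = 18.32 mm, Ȳ = 135.00 mm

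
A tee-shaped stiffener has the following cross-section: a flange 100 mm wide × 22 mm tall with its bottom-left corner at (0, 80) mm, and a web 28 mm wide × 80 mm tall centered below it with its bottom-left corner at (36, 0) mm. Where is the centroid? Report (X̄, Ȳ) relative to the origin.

X̄ = 50.00 mm, Ȳ = 65.27 mm

web: A = 28 × 80 = 2240.00, centroid at (50.00, 40.00).
flange: A = 100 × 22 = 2200.00, centroid at (50.00, 91.00).
ΣA = 4440.00 mm²
ΣAX̄ = (2240.00)(50.00) + (2200.00)(50.00) = 222000.00 mm³
ΣAȲ = (2240.00)(40.00) + (2200.00)(91.00) = 289800.00 mm³
X̄ = 222000.00 / 4440.00 = 50.00 mm
Ȳ = 289800.00 / 4440.00 = 65.27 mm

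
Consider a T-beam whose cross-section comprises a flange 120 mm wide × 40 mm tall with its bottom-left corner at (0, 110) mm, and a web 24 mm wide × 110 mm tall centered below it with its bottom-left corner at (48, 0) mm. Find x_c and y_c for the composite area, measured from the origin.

x_c = 60.00 mm, y_c = 103.39 mm

web: A = 24 × 110 = 2640.00, centroid at (60.00, 55.00).
flange: A = 120 × 40 = 4800.00, centroid at (60.00, 130.00).
ΣA = 7440.00 mm²
ΣAx_c = (2640.00)(60.00) + (4800.00)(60.00) = 446400.00 mm³
ΣAy_c = (2640.00)(55.00) + (4800.00)(130.00) = 769200.00 mm³
x_c = 446400.00 / 7440.00 = 60.00 mm
y_c = 769200.00 / 7440.00 = 103.39 mm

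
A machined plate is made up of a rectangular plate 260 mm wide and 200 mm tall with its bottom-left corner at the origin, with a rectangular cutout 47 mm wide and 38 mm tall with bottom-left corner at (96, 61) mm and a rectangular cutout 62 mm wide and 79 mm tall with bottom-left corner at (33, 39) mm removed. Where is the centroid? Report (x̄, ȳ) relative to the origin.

plate: A = 260 × 200 = 52000.00, centroid at (130.00, 100.00).
hole 1: A = −(47 × 38) = -1786.00, centroid at (119.50, 80.00).
hole 2: A = −(62 × 79) = -4898.00, centroid at (64.00, 78.50).
ΣA = 45316.00 mm², ΣAx̄ = 6233101.00 mm³, ΣAȳ = 4672627.00 mm³.
x̄ = 6233101.00/45316.00 = 137.55 mm; ȳ = 4672627.00/45316.00 = 103.11 mm.

x̄ = 137.55 mm, ȳ = 103.11 mm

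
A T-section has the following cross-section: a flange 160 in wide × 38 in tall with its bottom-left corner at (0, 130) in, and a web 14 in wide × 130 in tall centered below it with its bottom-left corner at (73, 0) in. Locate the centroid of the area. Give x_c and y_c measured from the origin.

x_c = 80.00 in, y_c = 129.65 in

Part | A | x̄ᵢ | ȳᵢ | A·x̄ᵢ | A·ȳᵢ
web | 1820.00 | 80.00 | 65.00 | 145600.00 | 118300.00
flange | 6080.00 | 80.00 | 149.00 | 486400.00 | 905920.00
Σ | 7900.00 |  |  | 632000.00 | 1024220.00
x_c = 632000.00 / 7900.00 = 80.00 in
y_c = 1024220.00 / 7900.00 = 129.65 in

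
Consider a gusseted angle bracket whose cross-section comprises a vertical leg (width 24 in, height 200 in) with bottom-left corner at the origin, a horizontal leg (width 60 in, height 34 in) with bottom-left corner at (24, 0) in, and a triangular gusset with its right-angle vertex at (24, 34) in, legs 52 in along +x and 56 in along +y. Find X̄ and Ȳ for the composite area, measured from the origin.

X̄ = 27.48 in, Ȳ = 71.28 in

vertical leg: A = 24 × 200 = 4800.00, centroid at (12.00, 100.00).
horizontal leg: A = 60 × 34 = 2040.00, centroid at (54.00, 17.00).
gusset: A = ½·52·56 = 1456.00, centroid at (41.33, 52.67).
ΣA = 8296.00 in², ΣAX̄ = 227941.33 in³, ΣAȲ = 591362.67 in³.
X̄ = 227941.33/8296.00 = 27.48 in; Ȳ = 591362.67/8296.00 = 71.28 in.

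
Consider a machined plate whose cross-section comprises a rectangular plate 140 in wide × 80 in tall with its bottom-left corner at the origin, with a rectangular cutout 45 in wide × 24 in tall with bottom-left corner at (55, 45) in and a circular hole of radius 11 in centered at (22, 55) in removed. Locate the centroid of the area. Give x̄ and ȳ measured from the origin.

x̄ = 71.04 in, ȳ = 37.53 in

plate: A = 140 × 80 = 11200.00, centroid at (70.00, 40.00).
hole 1: A = −(45 × 24) = -1080.00, centroid at (77.50, 57.00).
hole 2: A = −π·11² = -380.13, centroid at (22.00, 55.00).
ΣA = 9739.87 in², ΣAx̄ = 691937.08 in³, ΣAȳ = 365532.70 in³.
x̄ = 691937.08/9739.87 = 71.04 in; ȳ = 365532.70/9739.87 = 37.53 in.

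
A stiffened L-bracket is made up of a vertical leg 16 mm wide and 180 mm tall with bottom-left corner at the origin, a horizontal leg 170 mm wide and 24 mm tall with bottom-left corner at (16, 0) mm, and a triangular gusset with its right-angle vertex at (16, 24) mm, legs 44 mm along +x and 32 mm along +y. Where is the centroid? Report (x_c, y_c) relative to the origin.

Part | A | x̄ᵢ | ȳᵢ | A·x̄ᵢ | A·ȳᵢ
vertical leg | 2880.00 | 8.00 | 90.00 | 23040.00 | 259200.00
horizontal leg | 4080.00 | 101.00 | 12.00 | 412080.00 | 48960.00
gusset | 704.00 | 30.67 | 34.67 | 21589.33 | 24405.33
Σ | 7664.00 |  |  | 456709.33 | 332565.33
x_c = 456709.33 / 7664.00 = 59.59 mm
y_c = 332565.33 / 7664.00 = 43.39 mm

x_c = 59.59 mm, y_c = 43.39 mm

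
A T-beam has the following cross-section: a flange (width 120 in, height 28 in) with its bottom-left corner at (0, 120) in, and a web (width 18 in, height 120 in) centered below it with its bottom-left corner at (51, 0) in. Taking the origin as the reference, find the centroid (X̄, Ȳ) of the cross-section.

X̄ = 60.00 in, Ȳ = 105.04 in

web: A = 18 × 120 = 2160.00, centroid at (60.00, 60.00).
flange: A = 120 × 28 = 3360.00, centroid at (60.00, 134.00).
ΣA = 5520.00 in²
ΣAX̄ = (2160.00)(60.00) + (3360.00)(60.00) = 331200.00 in³
ΣAȲ = (2160.00)(60.00) + (3360.00)(134.00) = 579840.00 in³
X̄ = 331200.00 / 5520.00 = 60.00 in
Ȳ = 579840.00 / 5520.00 = 105.04 in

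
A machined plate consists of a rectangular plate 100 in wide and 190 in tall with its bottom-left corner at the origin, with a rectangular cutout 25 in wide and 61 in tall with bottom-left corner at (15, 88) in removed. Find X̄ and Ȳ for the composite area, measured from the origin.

X̄ = 51.96 in, Ȳ = 92.95 in

plate: A = 100 × 190 = 19000.00, centroid at (50.00, 95.00).
hole: A = −(25 × 61) = -1525.00, centroid at (27.50, 118.50).
ΣA = 17475.00 in², ΣAX̄ = 908062.50 in³, ΣAȲ = 1624287.50 in³.
X̄ = 908062.50/17475.00 = 51.96 in; Ȳ = 1624287.50/17475.00 = 92.95 in.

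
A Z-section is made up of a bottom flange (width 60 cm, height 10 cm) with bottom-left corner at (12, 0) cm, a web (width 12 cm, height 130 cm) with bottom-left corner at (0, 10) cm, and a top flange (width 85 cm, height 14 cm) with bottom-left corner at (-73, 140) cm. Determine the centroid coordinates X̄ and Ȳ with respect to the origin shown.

Part | A | x̄ᵢ | ȳᵢ | A·x̄ᵢ | A·ȳᵢ
bottom flange | 600.00 | 42.00 | 5.00 | 25200.00 | 3000.00
web | 1560.00 | 6.00 | 75.00 | 9360.00 | 117000.00
top flange | 1190.00 | -30.50 | 147.00 | -36295.00 | 174930.00
Σ | 3350.00 |  |  | -1735.00 | 294930.00
X̄ = -1735.00 / 3350.00 = -0.52 cm
Ȳ = 294930.00 / 3350.00 = 88.04 cm

X̄ = -0.52 cm, Ȳ = 88.04 cm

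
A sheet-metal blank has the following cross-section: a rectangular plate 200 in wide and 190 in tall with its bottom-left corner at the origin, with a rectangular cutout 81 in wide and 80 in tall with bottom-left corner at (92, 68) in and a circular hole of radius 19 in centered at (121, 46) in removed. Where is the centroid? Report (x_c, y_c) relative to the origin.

x_c = 92.29 in, y_c = 94.06 in

plate: A = 200 × 190 = 38000.00, centroid at (100.00, 95.00).
hole 1: A = −(81 × 80) = -6480.00, centroid at (132.50, 108.00).
hole 2: A = −π·19² = -1134.11, centroid at (121.00, 46.00).
ΣA = 30385.89 in², ΣAx_c = 2804172.09 in³, ΣAy_c = 2857990.71 in³.
x_c = 2804172.09/30385.89 = 92.29 in; y_c = 2857990.71/30385.89 = 94.06 in.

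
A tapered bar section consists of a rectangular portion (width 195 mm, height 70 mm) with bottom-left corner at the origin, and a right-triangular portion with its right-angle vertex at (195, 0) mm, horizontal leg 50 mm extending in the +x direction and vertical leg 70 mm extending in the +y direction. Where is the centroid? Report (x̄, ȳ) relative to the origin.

Part | A | x̄ᵢ | ȳᵢ | A·x̄ᵢ | A·ȳᵢ
rectangular portion | 13650.00 | 97.50 | 35.00 | 1330875.00 | 477750.00
triangular portion | 1750.00 | 211.67 | 23.33 | 370416.67 | 40833.33
Σ | 15400.00 |  |  | 1701291.67 | 518583.33
x̄ = 1701291.67 / 15400.00 = 110.47 mm
ȳ = 518583.33 / 15400.00 = 33.67 mm

x̄ = 110.47 mm, ȳ = 33.67 mm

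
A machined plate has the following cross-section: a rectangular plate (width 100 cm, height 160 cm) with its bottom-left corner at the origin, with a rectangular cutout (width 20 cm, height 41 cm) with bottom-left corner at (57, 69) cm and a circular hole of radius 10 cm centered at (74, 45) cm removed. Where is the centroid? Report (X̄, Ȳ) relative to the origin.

plate: A = 100 × 160 = 16000.00, centroid at (50.00, 80.00).
hole 1: A = −(20 × 41) = -820.00, centroid at (67.00, 89.50).
hole 2: A = −π·10² = -314.16, centroid at (74.00, 45.00).
ΣA = 14865.84 cm²
ΣAX̄ = (16000.00)(50.00) + (-820.00)(67.00) + (-314.16)(74.00) = 721812.21 cm³
ΣAȲ = (16000.00)(80.00) + (-820.00)(89.50) + (-314.16)(45.00) = 1192472.83 cm³
X̄ = 721812.21 / 14865.84 = 48.56 cm
Ȳ = 1192472.83 / 14865.84 = 80.22 cm

X̄ = 48.56 cm, Ȳ = 80.22 cm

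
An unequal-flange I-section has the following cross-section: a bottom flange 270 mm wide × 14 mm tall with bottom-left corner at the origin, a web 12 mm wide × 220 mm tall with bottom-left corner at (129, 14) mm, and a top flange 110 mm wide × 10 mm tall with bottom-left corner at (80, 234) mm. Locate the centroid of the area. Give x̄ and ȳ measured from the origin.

x̄ = 135.00 mm, ȳ = 82.01 mm

Part | A | x̄ᵢ | ȳᵢ | A·x̄ᵢ | A·ȳᵢ
bottom flange | 3780.00 | 135.00 | 7.00 | 510300.00 | 26460.00
web | 2640.00 | 135.00 | 124.00 | 356400.00 | 327360.00
top flange | 1100.00 | 135.00 | 239.00 | 148500.00 | 262900.00
Σ | 7520.00 |  |  | 1015200.00 | 616720.00
x̄ = 1015200.00 / 7520.00 = 135.00 mm
ȳ = 616720.00 / 7520.00 = 82.01 mm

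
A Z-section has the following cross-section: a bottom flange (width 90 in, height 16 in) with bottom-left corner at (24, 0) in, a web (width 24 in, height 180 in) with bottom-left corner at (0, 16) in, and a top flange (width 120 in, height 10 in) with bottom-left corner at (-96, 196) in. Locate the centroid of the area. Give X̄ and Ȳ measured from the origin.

X̄ = 15.52 in, Ȳ = 102.10 in

bottom flange: A = 90 × 16 = 1440.00, centroid at (69.00, 8.00).
web: A = 24 × 180 = 4320.00, centroid at (12.00, 106.00).
top flange: A = 120 × 10 = 1200.00, centroid at (-36.00, 201.00).
ΣA = 6960.00 in²
ΣAX̄ = (1440.00)(69.00) + (4320.00)(12.00) + (1200.00)(-36.00) = 108000.00 in³
ΣAȲ = (1440.00)(8.00) + (4320.00)(106.00) + (1200.00)(201.00) = 710640.00 in³
X̄ = 108000.00 / 6960.00 = 15.52 in
Ȳ = 710640.00 / 6960.00 = 102.10 in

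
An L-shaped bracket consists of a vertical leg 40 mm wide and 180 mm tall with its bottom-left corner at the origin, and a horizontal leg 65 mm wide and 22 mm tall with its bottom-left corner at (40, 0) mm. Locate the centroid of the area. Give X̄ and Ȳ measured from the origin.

vertical leg: A = 40 × 180 = 7200.00, centroid at (20.00, 90.00).
horizontal leg: A = 65 × 22 = 1430.00, centroid at (72.50, 11.00).
ΣA = 8630.00 mm², ΣAX̄ = 247675.00 mm³, ΣAȲ = 663730.00 mm³.
X̄ = 247675.00/8630.00 = 28.70 mm; Ȳ = 663730.00/8630.00 = 76.91 mm.

X̄ = 28.70 mm, Ȳ = 76.91 mm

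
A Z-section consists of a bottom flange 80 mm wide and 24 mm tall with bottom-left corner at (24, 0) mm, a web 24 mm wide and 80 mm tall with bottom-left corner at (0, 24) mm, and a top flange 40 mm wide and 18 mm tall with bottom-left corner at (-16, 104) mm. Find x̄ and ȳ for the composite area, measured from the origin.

bottom flange: A = 80 × 24 = 1920.00, centroid at (64.00, 12.00).
web: A = 24 × 80 = 1920.00, centroid at (12.00, 64.00).
top flange: A = 40 × 18 = 720.00, centroid at (4.00, 113.00).
ΣA = 4560.00 mm²
ΣAx̄ = (1920.00)(64.00) + (1920.00)(12.00) + (720.00)(4.00) = 148800.00 mm³
ΣAȳ = (1920.00)(12.00) + (1920.00)(64.00) + (720.00)(113.00) = 227280.00 mm³
x̄ = 148800.00 / 4560.00 = 32.63 mm
ȳ = 227280.00 / 4560.00 = 49.84 mm

x̄ = 32.63 mm, ȳ = 49.84 mm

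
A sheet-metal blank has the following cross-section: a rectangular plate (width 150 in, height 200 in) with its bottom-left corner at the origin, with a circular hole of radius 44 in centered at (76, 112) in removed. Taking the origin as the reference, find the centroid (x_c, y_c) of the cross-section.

x_c = 74.75 in, y_c = 96.95 in

Part | A | x̄ᵢ | ȳᵢ | A·x̄ᵢ | A·ȳᵢ
plate | 30000.00 | 75.00 | 100.00 | 2250000.00 | 3000000.00
hole | -6082.12 | 76.00 | 112.00 | -462241.38 | -681197.82
Σ | 23917.88 |  |  | 1787758.62 | 2318802.18
x_c = 1787758.62 / 23917.88 = 74.75 in
y_c = 2318802.18 / 23917.88 = 96.95 in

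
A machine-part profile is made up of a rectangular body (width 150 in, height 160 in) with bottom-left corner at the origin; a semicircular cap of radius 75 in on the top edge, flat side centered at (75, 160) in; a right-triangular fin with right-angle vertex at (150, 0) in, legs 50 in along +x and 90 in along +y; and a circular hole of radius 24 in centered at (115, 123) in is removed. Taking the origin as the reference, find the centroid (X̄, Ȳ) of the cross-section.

rectangular body: A = 150 × 160 = 24000.00, centroid at (75.00, 80.00).
semicircular top: A = ½π·75² = 8835.73, centroid at (75.00, 191.83).
triangular fin: A = ½·50·90 = 2250.00, centroid at (166.67, 30.00).
hole: A = −π·24² = -1809.56, centroid at (115.00, 123.00).
ΣA = 33276.17 in², ΣAX̄ = 2629580.60 in³, ΣAȲ = 3459891.14 in³.
X̄ = 2629580.60/33276.17 = 79.02 in; Ȳ = 3459891.14/33276.17 = 103.98 in.

X̄ = 79.02 in, Ȳ = 103.98 in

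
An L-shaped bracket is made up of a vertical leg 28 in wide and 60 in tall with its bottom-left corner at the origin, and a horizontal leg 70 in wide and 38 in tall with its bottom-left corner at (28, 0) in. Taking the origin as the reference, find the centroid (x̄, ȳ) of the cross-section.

vertical leg: A = 28 × 60 = 1680.00, centroid at (14.00, 30.00).
horizontal leg: A = 70 × 38 = 2660.00, centroid at (63.00, 19.00).
ΣA = 4340.00 in²
ΣAx̄ = (1680.00)(14.00) + (2660.00)(63.00) = 191100.00 in³
ΣAȳ = (1680.00)(30.00) + (2660.00)(19.00) = 100940.00 in³
x̄ = 191100.00 / 4340.00 = 44.03 in
ȳ = 100940.00 / 4340.00 = 23.26 in

x̄ = 44.03 in, ȳ = 23.26 in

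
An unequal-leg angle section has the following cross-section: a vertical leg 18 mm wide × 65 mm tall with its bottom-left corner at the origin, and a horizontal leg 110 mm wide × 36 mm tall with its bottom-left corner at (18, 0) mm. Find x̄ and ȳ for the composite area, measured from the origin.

vertical leg: A = 18 × 65 = 1170.00, centroid at (9.00, 32.50).
horizontal leg: A = 110 × 36 = 3960.00, centroid at (73.00, 18.00).
ΣA = 5130.00 mm²
ΣAx̄ = (1170.00)(9.00) + (3960.00)(73.00) = 299610.00 mm³
ΣAȳ = (1170.00)(32.50) + (3960.00)(18.00) = 109305.00 mm³
x̄ = 299610.00 / 5130.00 = 58.40 mm
ȳ = 109305.00 / 5130.00 = 21.31 mm

x̄ = 58.40 mm, ȳ = 21.31 mm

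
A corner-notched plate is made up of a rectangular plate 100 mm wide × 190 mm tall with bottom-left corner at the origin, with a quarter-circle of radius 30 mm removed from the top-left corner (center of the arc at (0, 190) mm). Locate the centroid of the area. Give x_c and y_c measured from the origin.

plate: A = 100 × 190 = 19000.00, centroid at (50.00, 95.00).
removed quarter-circle: A = −¼π·30² = -706.86, centroid at (12.73, 177.27).
ΣA = 18293.14 mm²
ΣAx_c = (19000.00)(50.00) + (-706.86)(12.73) = 941000.00 mm³
ΣAy_c = (19000.00)(95.00) + (-706.86)(177.27) = 1679696.91 mm³
x_c = 941000.00 / 18293.14 = 51.44 mm
y_c = 1679696.91 / 18293.14 = 91.82 mm

x_c = 51.44 mm, y_c = 91.82 mm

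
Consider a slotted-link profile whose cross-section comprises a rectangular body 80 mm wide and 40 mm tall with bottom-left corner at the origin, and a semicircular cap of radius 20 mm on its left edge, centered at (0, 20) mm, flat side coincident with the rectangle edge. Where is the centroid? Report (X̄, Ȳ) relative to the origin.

rectangular body: A = 80 × 40 = 3200.00, centroid at (40.00, 20.00).
semicircular end: A = ½π·20² = 628.32, centroid at (-8.49, 20.00).
ΣA = 3828.32 mm², ΣAX̄ = 122666.67 mm³, ΣAȲ = 76566.37 mm³.
X̄ = 122666.67/3828.32 = 32.04 mm; Ȳ = 76566.37/3828.32 = 20.00 mm.

X̄ = 32.04 mm, Ȳ = 20.00 mm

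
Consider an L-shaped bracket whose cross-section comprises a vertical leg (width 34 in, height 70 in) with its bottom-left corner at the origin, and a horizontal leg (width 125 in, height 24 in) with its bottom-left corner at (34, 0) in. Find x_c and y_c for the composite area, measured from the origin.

Part | A | x̄ᵢ | ȳᵢ | A·x̄ᵢ | A·ȳᵢ
vertical leg | 2380.00 | 17.00 | 35.00 | 40460.00 | 83300.00
horizontal leg | 3000.00 | 96.50 | 12.00 | 289500.00 | 36000.00
Σ | 5380.00 |  |  | 329960.00 | 119300.00
x_c = 329960.00 / 5380.00 = 61.33 in
y_c = 119300.00 / 5380.00 = 22.17 in

x_c = 61.33 in, y_c = 22.17 in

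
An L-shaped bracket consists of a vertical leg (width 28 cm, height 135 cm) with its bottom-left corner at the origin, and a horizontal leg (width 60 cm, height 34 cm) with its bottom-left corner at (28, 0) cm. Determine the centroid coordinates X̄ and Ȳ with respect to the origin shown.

X̄ = 29.42 cm, Ȳ = 49.80 cm

vertical leg: A = 28 × 135 = 3780.00, centroid at (14.00, 67.50).
horizontal leg: A = 60 × 34 = 2040.00, centroid at (58.00, 17.00).
ΣA = 5820.00 cm²
ΣAX̄ = (3780.00)(14.00) + (2040.00)(58.00) = 171240.00 cm³
ΣAȲ = (3780.00)(67.50) + (2040.00)(17.00) = 289830.00 cm³
X̄ = 171240.00 / 5820.00 = 29.42 cm
Ȳ = 289830.00 / 5820.00 = 49.80 cm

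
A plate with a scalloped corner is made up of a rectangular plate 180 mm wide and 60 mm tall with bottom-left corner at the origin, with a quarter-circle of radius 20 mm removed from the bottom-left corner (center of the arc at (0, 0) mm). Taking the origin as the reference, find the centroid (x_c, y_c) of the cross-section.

x_c = 92.44 mm, y_c = 30.64 mm

plate: A = 180 × 60 = 10800.00, centroid at (90.00, 30.00).
removed quarter-circle: A = −¼π·20² = -314.16, centroid at (8.49, 8.49).
ΣA = 10485.84 mm²
ΣAx_c = (10800.00)(90.00) + (-314.16)(8.49) = 969333.33 mm³
ΣAy_c = (10800.00)(30.00) + (-314.16)(8.49) = 321333.33 mm³
x_c = 969333.33 / 10485.84 = 92.44 mm
y_c = 321333.33 / 10485.84 = 30.64 mm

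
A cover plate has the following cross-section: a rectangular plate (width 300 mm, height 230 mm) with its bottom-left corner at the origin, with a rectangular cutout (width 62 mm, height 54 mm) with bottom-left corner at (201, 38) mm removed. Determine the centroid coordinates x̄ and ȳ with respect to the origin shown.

x̄ = 145.82 mm, ȳ = 117.55 mm

Part | A | x̄ᵢ | ȳᵢ | A·x̄ᵢ | A·ȳᵢ
plate | 69000.00 | 150.00 | 115.00 | 10350000.00 | 7935000.00
hole | -3348.00 | 232.00 | 65.00 | -776736.00 | -217620.00
Σ | 65652.00 |  |  | 9573264.00 | 7717380.00
x̄ = 9573264.00 / 65652.00 = 145.82 mm
ȳ = 7717380.00 / 65652.00 = 117.55 mm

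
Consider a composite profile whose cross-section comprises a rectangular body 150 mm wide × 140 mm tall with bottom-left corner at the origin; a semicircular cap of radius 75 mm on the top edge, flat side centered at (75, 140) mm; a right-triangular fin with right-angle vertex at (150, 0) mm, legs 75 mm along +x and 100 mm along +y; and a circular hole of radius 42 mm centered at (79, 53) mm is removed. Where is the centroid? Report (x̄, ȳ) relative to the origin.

rectangular body: A = 150 × 140 = 21000.00, centroid at (75.00, 70.00).
semicircular top: A = ½π·75² = 8835.73, centroid at (75.00, 171.83).
triangular fin: A = ½·75·100 = 3750.00, centroid at (175.00, 33.33).
hole: A = −π·42² = -5541.77, centroid at (79.00, 53.00).
ΣA = 28043.96 mm², ΣAx̄ = 2456129.91 mm³, ΣAȳ = 2819538.33 mm³.
x̄ = 2456129.91/28043.96 = 87.58 mm; ȳ = 2819538.33/28043.96 = 100.54 mm.

x̄ = 87.58 mm, ȳ = 100.54 mm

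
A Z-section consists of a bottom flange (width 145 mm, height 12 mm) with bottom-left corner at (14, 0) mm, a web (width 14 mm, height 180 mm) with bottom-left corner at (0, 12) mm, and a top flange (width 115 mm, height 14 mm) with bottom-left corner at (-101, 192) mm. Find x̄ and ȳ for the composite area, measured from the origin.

x̄ = 16.71 mm, ȳ = 100.15 mm

bottom flange: A = 145 × 12 = 1740.00, centroid at (86.50, 6.00).
web: A = 14 × 180 = 2520.00, centroid at (7.00, 102.00).
top flange: A = 115 × 14 = 1610.00, centroid at (-43.50, 199.00).
ΣA = 5870.00 mm², ΣAx̄ = 98115.00 mm³, ΣAȳ = 587870.00 mm³.
x̄ = 98115.00/5870.00 = 16.71 mm; ȳ = 587870.00/5870.00 = 100.15 mm.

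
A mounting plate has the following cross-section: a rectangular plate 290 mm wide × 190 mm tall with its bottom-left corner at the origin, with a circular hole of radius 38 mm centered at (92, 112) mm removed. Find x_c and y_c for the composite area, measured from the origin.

x_c = 149.76 mm, y_c = 93.47 mm

plate: A = 290 × 190 = 55100.00, centroid at (145.00, 95.00).
hole: A = −π·38² = -4536.46, centroid at (92.00, 112.00).
ΣA = 50563.54 mm², ΣAx_c = 7572145.70 mm³, ΣAy_c = 4726416.50 mm³.
x_c = 7572145.70/50563.54 = 149.76 mm; y_c = 4726416.50/50563.54 = 93.47 mm.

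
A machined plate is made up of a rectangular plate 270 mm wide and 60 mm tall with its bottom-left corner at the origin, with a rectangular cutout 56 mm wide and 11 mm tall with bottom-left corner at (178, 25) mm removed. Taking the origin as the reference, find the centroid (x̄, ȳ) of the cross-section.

x̄ = 132.19 mm, ȳ = 29.98 mm

plate: A = 270 × 60 = 16200.00, centroid at (135.00, 30.00).
hole: A = −(56 × 11) = -616.00, centroid at (206.00, 30.50).
ΣA = 15584.00 mm²
ΣAx̄ = (16200.00)(135.00) + (-616.00)(206.00) = 2060104.00 mm³
ΣAȳ = (16200.00)(30.00) + (-616.00)(30.50) = 467212.00 mm³
x̄ = 2060104.00 / 15584.00 = 132.19 mm
ȳ = 467212.00 / 15584.00 = 29.98 mm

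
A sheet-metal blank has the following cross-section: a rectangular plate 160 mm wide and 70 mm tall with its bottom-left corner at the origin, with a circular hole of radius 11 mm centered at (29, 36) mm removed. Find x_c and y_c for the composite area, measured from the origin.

Part | A | x̄ᵢ | ȳᵢ | A·x̄ᵢ | A·ȳᵢ
plate | 11200.00 | 80.00 | 35.00 | 896000.00 | 392000.00
hole | -380.13 | 29.00 | 36.00 | -11023.85 | -13684.78
Σ | 10819.87 |  |  | 884976.15 | 378315.22
x_c = 884976.15 / 10819.87 = 81.79 mm
y_c = 378315.22 / 10819.87 = 34.96 mm

x_c = 81.79 mm, y_c = 34.96 mm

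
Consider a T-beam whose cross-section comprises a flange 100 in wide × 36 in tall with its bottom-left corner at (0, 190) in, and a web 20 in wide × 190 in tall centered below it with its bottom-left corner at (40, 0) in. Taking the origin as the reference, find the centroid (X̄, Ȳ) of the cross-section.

X̄ = 50.00 in, Ȳ = 149.97 in

Part | A | x̄ᵢ | ȳᵢ | A·x̄ᵢ | A·ȳᵢ
web | 3800.00 | 50.00 | 95.00 | 190000.00 | 361000.00
flange | 3600.00 | 50.00 | 208.00 | 180000.00 | 748800.00
Σ | 7400.00 |  |  | 370000.00 | 1109800.00
X̄ = 370000.00 / 7400.00 = 50.00 in
Ȳ = 1109800.00 / 7400.00 = 149.97 in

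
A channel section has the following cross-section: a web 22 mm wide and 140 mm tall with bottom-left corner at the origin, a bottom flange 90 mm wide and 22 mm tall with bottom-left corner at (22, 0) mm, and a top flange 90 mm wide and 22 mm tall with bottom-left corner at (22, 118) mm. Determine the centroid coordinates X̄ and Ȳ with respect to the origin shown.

web: A = 22 × 140 = 3080.00, centroid at (11.00, 70.00).
bottom flange: A = 90 × 22 = 1980.00, centroid at (67.00, 11.00).
top flange: A = 90 × 22 = 1980.00, centroid at (67.00, 129.00).
ΣA = 7040.00 mm², ΣAX̄ = 299200.00 mm³, ΣAȲ = 492800.00 mm³.
X̄ = 299200.00/7040.00 = 42.50 mm; Ȳ = 492800.00/7040.00 = 70.00 mm.

X̄ = 42.50 mm, Ȳ = 70.00 mm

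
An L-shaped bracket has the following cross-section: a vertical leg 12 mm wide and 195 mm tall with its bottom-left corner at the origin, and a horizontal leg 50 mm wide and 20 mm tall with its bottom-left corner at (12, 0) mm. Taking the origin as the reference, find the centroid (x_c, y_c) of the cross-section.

vertical leg: A = 12 × 195 = 2340.00, centroid at (6.00, 97.50).
horizontal leg: A = 50 × 20 = 1000.00, centroid at (37.00, 10.00).
ΣA = 3340.00 mm²
ΣAx_c = (2340.00)(6.00) + (1000.00)(37.00) = 51040.00 mm³
ΣAy_c = (2340.00)(97.50) + (1000.00)(10.00) = 238150.00 mm³
x_c = 51040.00 / 3340.00 = 15.28 mm
y_c = 238150.00 / 3340.00 = 71.30 mm

x_c = 15.28 mm, y_c = 71.30 mm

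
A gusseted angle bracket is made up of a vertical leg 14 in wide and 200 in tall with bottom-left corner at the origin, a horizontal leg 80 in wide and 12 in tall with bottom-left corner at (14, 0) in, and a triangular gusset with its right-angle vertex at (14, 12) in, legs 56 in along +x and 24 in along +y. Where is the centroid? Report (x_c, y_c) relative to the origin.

x_c = 21.07 in, y_c = 67.51 in

Part | A | x̄ᵢ | ȳᵢ | A·x̄ᵢ | A·ȳᵢ
vertical leg | 2800.00 | 7.00 | 100.00 | 19600.00 | 280000.00
horizontal leg | 960.00 | 54.00 | 6.00 | 51840.00 | 5760.00
gusset | 672.00 | 32.67 | 20.00 | 21952.00 | 13440.00
Σ | 4432.00 |  |  | 93392.00 | 299200.00
x_c = 93392.00 / 4432.00 = 21.07 in
y_c = 299200.00 / 4432.00 = 67.51 in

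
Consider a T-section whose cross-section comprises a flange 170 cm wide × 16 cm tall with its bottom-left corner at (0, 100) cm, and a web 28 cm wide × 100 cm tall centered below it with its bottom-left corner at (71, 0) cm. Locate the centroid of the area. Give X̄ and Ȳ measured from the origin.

web: A = 28 × 100 = 2800.00, centroid at (85.00, 50.00).
flange: A = 170 × 16 = 2720.00, centroid at (85.00, 108.00).
ΣA = 5520.00 cm², ΣAX̄ = 469200.00 cm³, ΣAȲ = 433760.00 cm³.
X̄ = 469200.00/5520.00 = 85.00 cm; Ȳ = 433760.00/5520.00 = 78.58 cm.

X̄ = 85.00 cm, Ȳ = 78.58 cm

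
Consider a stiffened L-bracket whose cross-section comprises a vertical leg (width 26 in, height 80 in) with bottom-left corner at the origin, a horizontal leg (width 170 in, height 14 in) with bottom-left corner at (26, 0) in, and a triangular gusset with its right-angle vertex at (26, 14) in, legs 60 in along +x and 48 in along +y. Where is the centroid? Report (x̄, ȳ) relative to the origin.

x̄ = 60.59 in, ȳ = 24.25 in

vertical leg: A = 26 × 80 = 2080.00, centroid at (13.00, 40.00).
horizontal leg: A = 170 × 14 = 2380.00, centroid at (111.00, 7.00).
gusset: A = ½·60·48 = 1440.00, centroid at (46.00, 30.00).
ΣA = 5900.00 in², ΣAx̄ = 357460.00 in³, ΣAȳ = 143060.00 in³.
x̄ = 357460.00/5900.00 = 60.59 in; ȳ = 143060.00/5900.00 = 24.25 in.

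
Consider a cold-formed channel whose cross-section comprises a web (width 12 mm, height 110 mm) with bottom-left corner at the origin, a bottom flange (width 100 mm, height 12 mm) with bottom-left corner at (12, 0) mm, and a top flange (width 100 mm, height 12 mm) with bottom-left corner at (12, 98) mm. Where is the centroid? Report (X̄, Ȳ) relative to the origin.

web: A = 12 × 110 = 1320.00, centroid at (6.00, 55.00).
bottom flange: A = 100 × 12 = 1200.00, centroid at (62.00, 6.00).
top flange: A = 100 × 12 = 1200.00, centroid at (62.00, 104.00).
ΣA = 3720.00 mm², ΣAX̄ = 156720.00 mm³, ΣAȲ = 204600.00 mm³.
X̄ = 156720.00/3720.00 = 42.13 mm; Ȳ = 204600.00/3720.00 = 55.00 mm.

X̄ = 42.13 mm, Ȳ = 55.00 mm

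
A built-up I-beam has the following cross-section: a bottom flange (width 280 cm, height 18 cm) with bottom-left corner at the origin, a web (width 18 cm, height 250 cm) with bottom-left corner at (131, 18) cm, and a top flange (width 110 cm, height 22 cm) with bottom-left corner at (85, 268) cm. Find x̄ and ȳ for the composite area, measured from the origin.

x̄ = 140.00 cm, ȳ = 114.05 cm

bottom flange: A = 280 × 18 = 5040.00, centroid at (140.00, 9.00).
web: A = 18 × 250 = 4500.00, centroid at (140.00, 143.00).
top flange: A = 110 × 22 = 2420.00, centroid at (140.00, 279.00).
ΣA = 11960.00 cm²
ΣAx̄ = (5040.00)(140.00) + (4500.00)(140.00) + (2420.00)(140.00) = 1674400.00 cm³
ΣAȳ = (5040.00)(9.00) + (4500.00)(143.00) + (2420.00)(279.00) = 1364040.00 cm³
x̄ = 1674400.00 / 11960.00 = 140.00 cm
ȳ = 1364040.00 / 11960.00 = 114.05 cm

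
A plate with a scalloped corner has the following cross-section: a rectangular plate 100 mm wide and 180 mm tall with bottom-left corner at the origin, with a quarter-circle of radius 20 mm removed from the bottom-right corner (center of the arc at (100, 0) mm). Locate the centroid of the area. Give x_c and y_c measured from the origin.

x_c = 49.26 mm, y_c = 91.45 mm

Part | A | x̄ᵢ | ȳᵢ | A·x̄ᵢ | A·ȳᵢ
plate | 18000.00 | 50.00 | 90.00 | 900000.00 | 1620000.00
removed quarter-circle | -314.16 | 91.51 | 8.49 | -28749.26 | -2666.67
Σ | 17685.84 |  |  | 871250.74 | 1617333.33
x_c = 871250.74 / 17685.84 = 49.26 mm
y_c = 1617333.33 / 17685.84 = 91.45 mm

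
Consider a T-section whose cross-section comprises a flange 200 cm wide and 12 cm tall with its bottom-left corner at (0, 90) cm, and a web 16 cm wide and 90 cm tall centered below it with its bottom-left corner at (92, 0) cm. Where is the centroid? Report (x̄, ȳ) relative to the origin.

x̄ = 100.00 cm, ȳ = 76.88 cm

web: A = 16 × 90 = 1440.00, centroid at (100.00, 45.00).
flange: A = 200 × 12 = 2400.00, centroid at (100.00, 96.00).
ΣA = 3840.00 cm², ΣAx̄ = 384000.00 cm³, ΣAȳ = 295200.00 cm³.
x̄ = 384000.00/3840.00 = 100.00 cm; ȳ = 295200.00/3840.00 = 76.88 cm.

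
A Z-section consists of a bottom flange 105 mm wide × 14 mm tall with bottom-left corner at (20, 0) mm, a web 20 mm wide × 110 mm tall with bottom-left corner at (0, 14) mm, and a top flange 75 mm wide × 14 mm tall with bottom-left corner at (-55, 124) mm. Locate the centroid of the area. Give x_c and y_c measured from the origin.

bottom flange: A = 105 × 14 = 1470.00, centroid at (72.50, 7.00).
web: A = 20 × 110 = 2200.00, centroid at (10.00, 69.00).
top flange: A = 75 × 14 = 1050.00, centroid at (-17.50, 131.00).
ΣA = 4720.00 mm²
ΣAx_c = (1470.00)(72.50) + (2200.00)(10.00) + (1050.00)(-17.50) = 110200.00 mm³
ΣAy_c = (1470.00)(7.00) + (2200.00)(69.00) + (1050.00)(131.00) = 299640.00 mm³
x_c = 110200.00 / 4720.00 = 23.35 mm
y_c = 299640.00 / 4720.00 = 63.48 mm

x_c = 23.35 mm, y_c = 63.48 mm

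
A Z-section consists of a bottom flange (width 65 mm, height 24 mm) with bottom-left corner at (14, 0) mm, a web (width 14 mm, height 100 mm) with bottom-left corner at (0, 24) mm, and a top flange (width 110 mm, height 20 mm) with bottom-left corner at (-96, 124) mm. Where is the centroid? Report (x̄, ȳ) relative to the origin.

bottom flange: A = 65 × 24 = 1560.00, centroid at (46.50, 12.00).
web: A = 14 × 100 = 1400.00, centroid at (7.00, 74.00).
top flange: A = 110 × 20 = 2200.00, centroid at (-41.00, 134.00).
ΣA = 5160.00 mm², ΣAx̄ = -7860.00 mm³, ΣAȳ = 417120.00 mm³.
x̄ = -7860.00/5160.00 = -1.52 mm; ȳ = 417120.00/5160.00 = 80.84 mm.

x̄ = -1.52 mm, ȳ = 80.84 mm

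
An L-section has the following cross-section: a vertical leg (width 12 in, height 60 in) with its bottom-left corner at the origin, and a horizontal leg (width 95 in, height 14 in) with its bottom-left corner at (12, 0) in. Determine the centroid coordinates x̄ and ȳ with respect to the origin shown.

x̄ = 40.71 in, ȳ = 15.08 in

vertical leg: A = 12 × 60 = 720.00, centroid at (6.00, 30.00).
horizontal leg: A = 95 × 14 = 1330.00, centroid at (59.50, 7.00).
ΣA = 2050.00 in², ΣAx̄ = 83455.00 in³, ΣAȳ = 30910.00 in³.
x̄ = 83455.00/2050.00 = 40.71 in; ȳ = 30910.00/2050.00 = 15.08 in.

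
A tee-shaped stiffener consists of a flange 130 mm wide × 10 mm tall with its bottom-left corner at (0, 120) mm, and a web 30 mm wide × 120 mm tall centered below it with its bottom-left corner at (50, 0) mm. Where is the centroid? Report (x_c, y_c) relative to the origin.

web: A = 30 × 120 = 3600.00, centroid at (65.00, 60.00).
flange: A = 130 × 10 = 1300.00, centroid at (65.00, 125.00).
ΣA = 4900.00 mm², ΣAx_c = 318500.00 mm³, ΣAy_c = 378500.00 mm³.
x_c = 318500.00/4900.00 = 65.00 mm; y_c = 378500.00/4900.00 = 77.24 mm.

x_c = 65.00 mm, y_c = 77.24 mm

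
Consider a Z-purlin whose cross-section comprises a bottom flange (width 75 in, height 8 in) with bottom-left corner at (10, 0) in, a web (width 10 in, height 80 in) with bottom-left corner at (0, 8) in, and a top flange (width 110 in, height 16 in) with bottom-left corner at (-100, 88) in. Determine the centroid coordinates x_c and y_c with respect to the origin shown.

x_c = -14.78 in, y_c = 66.38 in

bottom flange: A = 75 × 8 = 600.00, centroid at (47.50, 4.00).
web: A = 10 × 80 = 800.00, centroid at (5.00, 48.00).
top flange: A = 110 × 16 = 1760.00, centroid at (-45.00, 96.00).
ΣA = 3160.00 in², ΣAx_c = -46700.00 in³, ΣAy_c = 209760.00 in³.
x_c = -46700.00/3160.00 = -14.78 in; y_c = 209760.00/3160.00 = 66.38 in.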